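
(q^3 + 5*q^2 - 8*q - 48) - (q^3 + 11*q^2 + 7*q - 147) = -6*q^2 - 15*q + 99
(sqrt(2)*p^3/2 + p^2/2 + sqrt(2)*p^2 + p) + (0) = sqrt(2)*p^3/2 + p^2/2 + sqrt(2)*p^2 + p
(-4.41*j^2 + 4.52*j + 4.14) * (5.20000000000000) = -22.932*j^2 + 23.504*j + 21.528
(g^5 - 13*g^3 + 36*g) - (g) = g^5 - 13*g^3 + 35*g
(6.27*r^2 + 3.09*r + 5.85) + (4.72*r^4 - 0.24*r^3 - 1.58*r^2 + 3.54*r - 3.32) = 4.72*r^4 - 0.24*r^3 + 4.69*r^2 + 6.63*r + 2.53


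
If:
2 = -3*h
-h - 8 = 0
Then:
No Solution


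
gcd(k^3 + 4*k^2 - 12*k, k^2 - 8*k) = k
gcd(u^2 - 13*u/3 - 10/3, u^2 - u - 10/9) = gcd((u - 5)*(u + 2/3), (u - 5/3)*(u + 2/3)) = u + 2/3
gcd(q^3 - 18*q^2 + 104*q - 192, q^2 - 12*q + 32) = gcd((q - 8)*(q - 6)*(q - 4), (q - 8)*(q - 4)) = q^2 - 12*q + 32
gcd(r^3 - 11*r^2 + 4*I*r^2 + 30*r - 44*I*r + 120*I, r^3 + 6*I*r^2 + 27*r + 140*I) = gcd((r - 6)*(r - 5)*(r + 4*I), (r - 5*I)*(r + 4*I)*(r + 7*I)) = r + 4*I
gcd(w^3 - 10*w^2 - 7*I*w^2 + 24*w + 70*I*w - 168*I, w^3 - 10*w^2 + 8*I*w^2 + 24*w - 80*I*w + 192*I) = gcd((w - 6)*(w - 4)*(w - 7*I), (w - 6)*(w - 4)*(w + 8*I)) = w^2 - 10*w + 24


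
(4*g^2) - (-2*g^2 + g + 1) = 6*g^2 - g - 1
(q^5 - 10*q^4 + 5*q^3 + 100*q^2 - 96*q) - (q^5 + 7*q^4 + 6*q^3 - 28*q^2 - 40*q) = -17*q^4 - q^3 + 128*q^2 - 56*q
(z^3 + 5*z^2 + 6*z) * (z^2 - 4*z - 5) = z^5 + z^4 - 19*z^3 - 49*z^2 - 30*z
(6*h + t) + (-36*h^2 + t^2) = -36*h^2 + 6*h + t^2 + t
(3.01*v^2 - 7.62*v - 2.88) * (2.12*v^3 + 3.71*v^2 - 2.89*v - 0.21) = 6.3812*v^5 - 4.9873*v^4 - 43.0747*v^3 + 10.7049*v^2 + 9.9234*v + 0.6048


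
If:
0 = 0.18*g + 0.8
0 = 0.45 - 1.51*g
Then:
No Solution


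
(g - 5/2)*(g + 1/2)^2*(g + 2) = g^4 + g^3/2 - 21*g^2/4 - 41*g/8 - 5/4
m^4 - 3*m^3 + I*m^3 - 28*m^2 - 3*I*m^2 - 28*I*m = m*(m - 7)*(m + 4)*(m + I)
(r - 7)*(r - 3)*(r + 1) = r^3 - 9*r^2 + 11*r + 21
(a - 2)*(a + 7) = a^2 + 5*a - 14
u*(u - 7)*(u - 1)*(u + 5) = u^4 - 3*u^3 - 33*u^2 + 35*u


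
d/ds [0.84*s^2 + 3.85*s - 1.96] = 1.68*s + 3.85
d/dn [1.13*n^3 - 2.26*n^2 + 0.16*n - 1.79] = 3.39*n^2 - 4.52*n + 0.16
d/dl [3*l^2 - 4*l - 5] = 6*l - 4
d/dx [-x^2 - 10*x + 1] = -2*x - 10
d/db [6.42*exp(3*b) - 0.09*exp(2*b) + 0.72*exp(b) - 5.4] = (19.26*exp(2*b) - 0.18*exp(b) + 0.72)*exp(b)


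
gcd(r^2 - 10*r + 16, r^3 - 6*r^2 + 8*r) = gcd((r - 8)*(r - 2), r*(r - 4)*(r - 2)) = r - 2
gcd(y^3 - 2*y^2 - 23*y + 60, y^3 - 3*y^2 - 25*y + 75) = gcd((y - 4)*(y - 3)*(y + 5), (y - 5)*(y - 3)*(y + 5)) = y^2 + 2*y - 15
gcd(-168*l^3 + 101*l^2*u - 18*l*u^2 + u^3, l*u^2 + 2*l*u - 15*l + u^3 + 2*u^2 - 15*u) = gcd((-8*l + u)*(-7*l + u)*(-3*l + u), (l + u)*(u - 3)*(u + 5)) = 1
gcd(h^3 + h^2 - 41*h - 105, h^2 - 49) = h - 7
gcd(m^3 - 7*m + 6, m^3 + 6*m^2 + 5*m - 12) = m^2 + 2*m - 3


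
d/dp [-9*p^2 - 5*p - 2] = -18*p - 5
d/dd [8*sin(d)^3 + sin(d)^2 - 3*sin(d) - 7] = (24*sin(d)^2 + 2*sin(d) - 3)*cos(d)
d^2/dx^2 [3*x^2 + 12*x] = 6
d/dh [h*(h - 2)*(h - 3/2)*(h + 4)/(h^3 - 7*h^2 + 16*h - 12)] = (h^4 - 10*h^3 + 23*h^2/2 + 30*h - 36)/(h^4 - 10*h^3 + 37*h^2 - 60*h + 36)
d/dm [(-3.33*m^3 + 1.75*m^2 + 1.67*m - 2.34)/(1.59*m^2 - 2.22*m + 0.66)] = (-5.2947*m^4 + 14.7852*m^3 - 13.1337*m^2 + 9.7512*m - 4.0926)/(2.5281*m^4 - 7.0596*m^3 + 7.0272*m^2 - 2.9304*m + 0.4356)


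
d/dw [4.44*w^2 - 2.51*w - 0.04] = 8.88*w - 2.51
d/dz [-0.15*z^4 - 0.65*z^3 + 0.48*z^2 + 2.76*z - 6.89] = -0.6*z^3 - 1.95*z^2 + 0.96*z + 2.76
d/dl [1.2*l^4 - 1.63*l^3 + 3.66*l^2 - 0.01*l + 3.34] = 4.8*l^3 - 4.89*l^2 + 7.32*l - 0.01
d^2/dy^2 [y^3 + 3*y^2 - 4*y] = 6*y + 6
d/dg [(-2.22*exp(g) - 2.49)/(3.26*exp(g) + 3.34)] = 0.702599999999999*exp(g)/(3.26*exp(g) + 3.34)^2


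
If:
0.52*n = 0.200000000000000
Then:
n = 0.38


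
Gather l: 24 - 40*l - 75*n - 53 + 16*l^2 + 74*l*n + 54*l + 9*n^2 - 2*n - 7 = 16*l^2 + l*(74*n + 14) + 9*n^2 - 77*n - 36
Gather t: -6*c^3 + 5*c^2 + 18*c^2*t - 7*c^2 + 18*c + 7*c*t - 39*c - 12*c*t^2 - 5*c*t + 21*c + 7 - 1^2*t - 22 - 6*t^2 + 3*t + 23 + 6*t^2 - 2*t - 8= -6*c^3 - 2*c^2 - 12*c*t^2 + t*(18*c^2 + 2*c)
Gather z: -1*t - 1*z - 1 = -t - z - 1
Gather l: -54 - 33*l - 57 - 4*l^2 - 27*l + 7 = -4*l^2 - 60*l - 104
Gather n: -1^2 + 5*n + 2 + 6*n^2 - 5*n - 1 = 6*n^2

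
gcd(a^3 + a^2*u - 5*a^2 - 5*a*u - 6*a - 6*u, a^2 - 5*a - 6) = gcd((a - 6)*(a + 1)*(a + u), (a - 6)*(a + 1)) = a^2 - 5*a - 6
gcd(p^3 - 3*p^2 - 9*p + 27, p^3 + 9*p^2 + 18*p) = p + 3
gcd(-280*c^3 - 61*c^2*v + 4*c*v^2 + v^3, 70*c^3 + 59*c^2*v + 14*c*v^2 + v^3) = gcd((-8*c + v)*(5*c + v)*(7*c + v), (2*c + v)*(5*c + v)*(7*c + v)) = 35*c^2 + 12*c*v + v^2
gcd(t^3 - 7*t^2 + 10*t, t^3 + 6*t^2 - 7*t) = t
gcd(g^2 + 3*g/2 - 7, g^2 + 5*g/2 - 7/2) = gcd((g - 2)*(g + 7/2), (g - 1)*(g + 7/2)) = g + 7/2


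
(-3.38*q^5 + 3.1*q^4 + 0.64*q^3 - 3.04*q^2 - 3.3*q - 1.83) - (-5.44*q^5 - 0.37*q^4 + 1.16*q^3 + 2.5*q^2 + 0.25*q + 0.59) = 2.06*q^5 + 3.47*q^4 - 0.52*q^3 - 5.54*q^2 - 3.55*q - 2.42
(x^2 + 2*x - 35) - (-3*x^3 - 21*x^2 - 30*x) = 3*x^3 + 22*x^2 + 32*x - 35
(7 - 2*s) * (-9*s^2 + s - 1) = 18*s^3 - 65*s^2 + 9*s - 7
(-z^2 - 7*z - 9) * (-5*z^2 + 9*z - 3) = 5*z^4 + 26*z^3 - 15*z^2 - 60*z + 27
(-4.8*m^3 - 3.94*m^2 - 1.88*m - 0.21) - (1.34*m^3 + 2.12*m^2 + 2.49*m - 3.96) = -6.14*m^3 - 6.06*m^2 - 4.37*m + 3.75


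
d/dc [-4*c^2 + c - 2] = 1 - 8*c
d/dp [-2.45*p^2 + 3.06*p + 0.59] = 3.06 - 4.9*p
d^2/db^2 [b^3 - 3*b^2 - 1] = 6*b - 6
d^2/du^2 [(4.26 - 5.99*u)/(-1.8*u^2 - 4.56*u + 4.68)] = ((3.6*u + 4.56)*(5.99*u - 4.26)*(7.2*u + 9.12) - (64.692*u + 39.2928)*(1.8*u^2 + 4.56*u - 4.68))/(1.8*u^2 + 4.56*u - 4.68)^3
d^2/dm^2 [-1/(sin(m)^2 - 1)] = (6 - 4*cos(m)^2)/cos(m)^4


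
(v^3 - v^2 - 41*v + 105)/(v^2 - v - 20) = (v^2 + 4*v - 21)/(v + 4)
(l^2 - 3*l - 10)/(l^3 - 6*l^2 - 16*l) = (l - 5)/(l*(l - 8))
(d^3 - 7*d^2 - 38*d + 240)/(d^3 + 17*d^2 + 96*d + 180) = (d^2 - 13*d + 40)/(d^2 + 11*d + 30)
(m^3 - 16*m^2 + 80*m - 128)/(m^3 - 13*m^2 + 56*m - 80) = (m - 8)/(m - 5)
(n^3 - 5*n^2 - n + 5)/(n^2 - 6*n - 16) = (-n^3 + 5*n^2 + n - 5)/(-n^2 + 6*n + 16)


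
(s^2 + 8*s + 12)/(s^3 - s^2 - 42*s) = (s + 2)/(s*(s - 7))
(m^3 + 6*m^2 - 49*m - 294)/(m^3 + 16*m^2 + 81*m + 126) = (m - 7)/(m + 3)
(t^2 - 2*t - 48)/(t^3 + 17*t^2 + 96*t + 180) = (t - 8)/(t^2 + 11*t + 30)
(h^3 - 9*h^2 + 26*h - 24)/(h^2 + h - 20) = (h^2 - 5*h + 6)/(h + 5)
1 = 1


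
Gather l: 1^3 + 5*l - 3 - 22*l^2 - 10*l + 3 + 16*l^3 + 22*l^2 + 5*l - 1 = 16*l^3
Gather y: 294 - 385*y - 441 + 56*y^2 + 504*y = 56*y^2 + 119*y - 147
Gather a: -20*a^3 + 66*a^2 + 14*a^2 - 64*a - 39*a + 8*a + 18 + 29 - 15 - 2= -20*a^3 + 80*a^2 - 95*a + 30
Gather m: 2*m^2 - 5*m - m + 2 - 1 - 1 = 2*m^2 - 6*m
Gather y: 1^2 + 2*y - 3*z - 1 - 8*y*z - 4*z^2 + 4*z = y*(2 - 8*z) - 4*z^2 + z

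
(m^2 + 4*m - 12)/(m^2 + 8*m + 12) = (m - 2)/(m + 2)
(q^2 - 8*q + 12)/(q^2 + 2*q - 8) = (q - 6)/(q + 4)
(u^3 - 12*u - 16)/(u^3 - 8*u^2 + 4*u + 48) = (u + 2)/(u - 6)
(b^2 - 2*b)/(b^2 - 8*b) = (b - 2)/(b - 8)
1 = 1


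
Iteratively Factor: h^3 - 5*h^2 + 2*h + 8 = (h - 2)*(h^2 - 3*h - 4) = (h - 2)*(h + 1)*(h - 4)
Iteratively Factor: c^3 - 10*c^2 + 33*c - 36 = (c - 3)*(c^2 - 7*c + 12) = (c - 3)^2*(c - 4)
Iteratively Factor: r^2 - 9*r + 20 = (r - 4)*(r - 5)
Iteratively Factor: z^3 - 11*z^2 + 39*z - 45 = (z - 3)*(z^2 - 8*z + 15) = (z - 5)*(z - 3)*(z - 3)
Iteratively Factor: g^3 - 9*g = (g - 3)*(g^2 + 3*g) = g*(g - 3)*(g + 3)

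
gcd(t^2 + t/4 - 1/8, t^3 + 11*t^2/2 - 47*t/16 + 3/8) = t - 1/4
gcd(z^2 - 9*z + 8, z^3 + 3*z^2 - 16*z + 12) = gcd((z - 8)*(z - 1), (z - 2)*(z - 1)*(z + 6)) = z - 1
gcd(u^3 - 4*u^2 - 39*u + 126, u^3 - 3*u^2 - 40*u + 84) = u^2 - u - 42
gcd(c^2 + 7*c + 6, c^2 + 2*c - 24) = c + 6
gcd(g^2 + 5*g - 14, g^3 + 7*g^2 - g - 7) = g + 7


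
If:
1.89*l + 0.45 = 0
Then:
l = -0.24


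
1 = 1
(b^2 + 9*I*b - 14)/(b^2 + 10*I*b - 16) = (b + 7*I)/(b + 8*I)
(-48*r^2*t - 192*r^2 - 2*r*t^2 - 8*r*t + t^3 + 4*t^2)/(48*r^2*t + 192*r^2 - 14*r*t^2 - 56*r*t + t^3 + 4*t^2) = (-6*r - t)/(6*r - t)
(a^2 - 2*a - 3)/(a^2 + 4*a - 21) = (a + 1)/(a + 7)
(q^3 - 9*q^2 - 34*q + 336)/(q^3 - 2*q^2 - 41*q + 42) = (q - 8)/(q - 1)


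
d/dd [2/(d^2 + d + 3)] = 2*(-2*d - 1)/(d^2 + d + 3)^2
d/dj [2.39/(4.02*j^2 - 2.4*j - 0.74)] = (5.736 - 19.2156*j)/(-4.02*j^2 + 2.4*j + 0.74)^2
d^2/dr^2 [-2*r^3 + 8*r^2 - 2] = 16 - 12*r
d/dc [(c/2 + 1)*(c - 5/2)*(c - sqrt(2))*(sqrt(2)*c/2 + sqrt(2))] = sqrt(2)*(c + 2)*(2*(c + 2)*(c - sqrt(2)) + (c + 2)*(2*c - 5) + 2*(c - sqrt(2))*(2*c - 5))/8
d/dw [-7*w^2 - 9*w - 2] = -14*w - 9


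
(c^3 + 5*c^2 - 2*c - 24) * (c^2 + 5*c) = c^5 + 10*c^4 + 23*c^3 - 34*c^2 - 120*c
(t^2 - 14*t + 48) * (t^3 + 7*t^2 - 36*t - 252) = t^5 - 7*t^4 - 86*t^3 + 588*t^2 + 1800*t - 12096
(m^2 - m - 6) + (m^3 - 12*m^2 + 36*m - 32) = m^3 - 11*m^2 + 35*m - 38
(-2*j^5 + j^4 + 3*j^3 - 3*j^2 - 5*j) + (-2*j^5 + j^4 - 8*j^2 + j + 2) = -4*j^5 + 2*j^4 + 3*j^3 - 11*j^2 - 4*j + 2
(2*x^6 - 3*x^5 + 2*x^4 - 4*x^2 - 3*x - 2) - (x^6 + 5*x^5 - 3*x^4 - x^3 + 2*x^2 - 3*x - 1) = x^6 - 8*x^5 + 5*x^4 + x^3 - 6*x^2 - 1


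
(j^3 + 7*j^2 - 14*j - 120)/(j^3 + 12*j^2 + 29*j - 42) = (j^2 + j - 20)/(j^2 + 6*j - 7)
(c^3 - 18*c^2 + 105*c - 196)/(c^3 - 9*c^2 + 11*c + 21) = (c^2 - 11*c + 28)/(c^2 - 2*c - 3)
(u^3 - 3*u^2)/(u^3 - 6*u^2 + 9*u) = u/(u - 3)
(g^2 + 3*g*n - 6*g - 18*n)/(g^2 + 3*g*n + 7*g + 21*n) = (g - 6)/(g + 7)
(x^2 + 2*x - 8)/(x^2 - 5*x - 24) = (-x^2 - 2*x + 8)/(-x^2 + 5*x + 24)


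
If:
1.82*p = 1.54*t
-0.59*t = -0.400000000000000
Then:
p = 0.57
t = 0.68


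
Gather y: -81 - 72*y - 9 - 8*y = -80*y - 90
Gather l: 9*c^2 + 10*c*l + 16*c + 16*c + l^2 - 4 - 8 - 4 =9*c^2 + 10*c*l + 32*c + l^2 - 16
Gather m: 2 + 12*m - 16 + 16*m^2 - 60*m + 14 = 16*m^2 - 48*m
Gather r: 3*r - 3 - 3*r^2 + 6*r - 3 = -3*r^2 + 9*r - 6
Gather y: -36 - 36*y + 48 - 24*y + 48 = 60 - 60*y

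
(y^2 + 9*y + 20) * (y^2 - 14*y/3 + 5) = y^4 + 13*y^3/3 - 17*y^2 - 145*y/3 + 100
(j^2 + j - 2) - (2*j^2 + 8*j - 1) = -j^2 - 7*j - 1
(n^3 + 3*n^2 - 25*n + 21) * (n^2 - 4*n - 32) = n^5 - n^4 - 69*n^3 + 25*n^2 + 716*n - 672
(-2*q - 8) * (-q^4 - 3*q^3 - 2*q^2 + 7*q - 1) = 2*q^5 + 14*q^4 + 28*q^3 + 2*q^2 - 54*q + 8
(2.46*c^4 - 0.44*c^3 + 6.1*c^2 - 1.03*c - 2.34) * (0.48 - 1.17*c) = -2.8782*c^5 + 1.6956*c^4 - 7.3482*c^3 + 4.1331*c^2 + 2.2434*c - 1.1232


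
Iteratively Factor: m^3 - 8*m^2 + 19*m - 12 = (m - 3)*(m^2 - 5*m + 4) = (m - 4)*(m - 3)*(m - 1)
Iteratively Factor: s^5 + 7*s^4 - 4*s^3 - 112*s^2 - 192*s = (s + 4)*(s^4 + 3*s^3 - 16*s^2 - 48*s) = (s - 4)*(s + 4)*(s^3 + 7*s^2 + 12*s) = (s - 4)*(s + 3)*(s + 4)*(s^2 + 4*s) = (s - 4)*(s + 3)*(s + 4)^2*(s)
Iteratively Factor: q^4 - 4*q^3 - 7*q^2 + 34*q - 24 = (q + 3)*(q^3 - 7*q^2 + 14*q - 8) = (q - 1)*(q + 3)*(q^2 - 6*q + 8) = (q - 4)*(q - 1)*(q + 3)*(q - 2)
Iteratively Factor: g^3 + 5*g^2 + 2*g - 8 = (g + 4)*(g^2 + g - 2) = (g - 1)*(g + 4)*(g + 2)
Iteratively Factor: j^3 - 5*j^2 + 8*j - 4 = (j - 2)*(j^2 - 3*j + 2) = (j - 2)*(j - 1)*(j - 2)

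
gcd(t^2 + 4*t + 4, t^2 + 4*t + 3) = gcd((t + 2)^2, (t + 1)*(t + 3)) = 1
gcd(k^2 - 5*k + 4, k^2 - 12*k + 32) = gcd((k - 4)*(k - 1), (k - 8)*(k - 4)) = k - 4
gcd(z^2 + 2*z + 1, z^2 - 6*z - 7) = z + 1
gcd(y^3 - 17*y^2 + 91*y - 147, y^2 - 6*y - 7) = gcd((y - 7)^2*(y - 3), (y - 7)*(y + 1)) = y - 7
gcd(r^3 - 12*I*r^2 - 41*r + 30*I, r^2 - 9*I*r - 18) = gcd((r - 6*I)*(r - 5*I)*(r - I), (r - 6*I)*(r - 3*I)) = r - 6*I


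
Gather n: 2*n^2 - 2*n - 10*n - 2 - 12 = 2*n^2 - 12*n - 14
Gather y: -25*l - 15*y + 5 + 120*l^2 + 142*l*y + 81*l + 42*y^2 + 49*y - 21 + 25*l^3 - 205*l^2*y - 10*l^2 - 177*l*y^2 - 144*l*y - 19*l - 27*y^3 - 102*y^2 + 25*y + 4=25*l^3 + 110*l^2 + 37*l - 27*y^3 + y^2*(-177*l - 60) + y*(-205*l^2 - 2*l + 59) - 12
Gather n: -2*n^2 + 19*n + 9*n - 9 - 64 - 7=-2*n^2 + 28*n - 80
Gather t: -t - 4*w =-t - 4*w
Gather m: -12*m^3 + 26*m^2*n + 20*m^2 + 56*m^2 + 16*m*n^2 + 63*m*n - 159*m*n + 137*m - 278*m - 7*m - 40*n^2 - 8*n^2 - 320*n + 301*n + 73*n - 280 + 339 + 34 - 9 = -12*m^3 + m^2*(26*n + 76) + m*(16*n^2 - 96*n - 148) - 48*n^2 + 54*n + 84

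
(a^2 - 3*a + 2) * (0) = 0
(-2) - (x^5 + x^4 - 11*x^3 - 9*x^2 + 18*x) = -x^5 - x^4 + 11*x^3 + 9*x^2 - 18*x - 2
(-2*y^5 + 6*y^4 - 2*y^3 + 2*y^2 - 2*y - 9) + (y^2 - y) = -2*y^5 + 6*y^4 - 2*y^3 + 3*y^2 - 3*y - 9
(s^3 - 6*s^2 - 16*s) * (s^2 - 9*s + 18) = s^5 - 15*s^4 + 56*s^3 + 36*s^2 - 288*s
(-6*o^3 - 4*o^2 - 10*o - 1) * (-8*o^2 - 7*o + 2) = 48*o^5 + 74*o^4 + 96*o^3 + 70*o^2 - 13*o - 2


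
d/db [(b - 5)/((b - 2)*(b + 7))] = (-b^2 + 10*b + 11)/(b^4 + 10*b^3 - 3*b^2 - 140*b + 196)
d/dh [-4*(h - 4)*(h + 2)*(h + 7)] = -12*h^2 - 40*h + 88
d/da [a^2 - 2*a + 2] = 2*a - 2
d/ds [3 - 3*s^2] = -6*s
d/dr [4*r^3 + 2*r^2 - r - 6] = 12*r^2 + 4*r - 1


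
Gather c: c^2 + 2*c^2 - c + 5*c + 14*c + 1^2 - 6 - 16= 3*c^2 + 18*c - 21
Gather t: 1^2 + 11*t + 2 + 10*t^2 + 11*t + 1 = 10*t^2 + 22*t + 4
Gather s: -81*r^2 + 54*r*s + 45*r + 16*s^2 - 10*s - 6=-81*r^2 + 45*r + 16*s^2 + s*(54*r - 10) - 6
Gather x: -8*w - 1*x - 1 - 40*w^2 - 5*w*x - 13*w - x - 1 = -40*w^2 - 21*w + x*(-5*w - 2) - 2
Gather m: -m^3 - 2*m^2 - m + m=-m^3 - 2*m^2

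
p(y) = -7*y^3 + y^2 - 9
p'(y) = -21*y^2 + 2*y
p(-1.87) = 40.27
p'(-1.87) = -77.17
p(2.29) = -87.82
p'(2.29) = -105.55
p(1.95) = -57.10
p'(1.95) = -75.95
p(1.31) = -23.02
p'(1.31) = -33.42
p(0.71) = -11.00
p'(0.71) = -9.17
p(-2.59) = 119.33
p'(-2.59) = -146.05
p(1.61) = -35.62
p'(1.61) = -51.21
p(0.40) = -9.29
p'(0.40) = -2.56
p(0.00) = -9.00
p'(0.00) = 0.00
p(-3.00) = 189.00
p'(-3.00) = -195.00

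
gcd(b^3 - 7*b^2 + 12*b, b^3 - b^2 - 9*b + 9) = b - 3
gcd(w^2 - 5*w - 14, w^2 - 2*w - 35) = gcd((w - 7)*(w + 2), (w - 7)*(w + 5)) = w - 7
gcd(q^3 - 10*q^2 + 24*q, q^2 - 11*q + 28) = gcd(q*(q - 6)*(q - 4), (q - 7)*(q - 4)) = q - 4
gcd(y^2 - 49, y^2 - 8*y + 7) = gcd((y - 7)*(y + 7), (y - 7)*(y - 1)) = y - 7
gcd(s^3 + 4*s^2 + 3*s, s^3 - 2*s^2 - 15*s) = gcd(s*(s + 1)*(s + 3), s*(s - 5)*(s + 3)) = s^2 + 3*s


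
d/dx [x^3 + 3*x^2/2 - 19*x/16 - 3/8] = 3*x^2 + 3*x - 19/16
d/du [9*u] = 9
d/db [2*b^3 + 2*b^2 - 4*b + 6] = 6*b^2 + 4*b - 4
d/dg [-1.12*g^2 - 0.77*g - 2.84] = -2.24*g - 0.77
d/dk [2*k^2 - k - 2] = 4*k - 1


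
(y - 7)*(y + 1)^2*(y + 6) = y^4 + y^3 - 43*y^2 - 85*y - 42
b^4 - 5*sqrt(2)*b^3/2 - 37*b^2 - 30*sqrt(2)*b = b*(b - 6*sqrt(2))*(b + sqrt(2))*(b + 5*sqrt(2)/2)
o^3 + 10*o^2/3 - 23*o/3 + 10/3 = (o - 1)*(o - 2/3)*(o + 5)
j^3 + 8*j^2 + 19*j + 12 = (j + 1)*(j + 3)*(j + 4)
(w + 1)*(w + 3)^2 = w^3 + 7*w^2 + 15*w + 9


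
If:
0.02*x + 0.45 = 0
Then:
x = -22.50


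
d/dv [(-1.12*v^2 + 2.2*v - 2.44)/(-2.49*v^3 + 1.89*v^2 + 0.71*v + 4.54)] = (-2.7888*v^4 + 10.956*v^3 - 23.18*v^2 - 0.946400000000003*v + 11.7204)/(6.2001*v^6 - 9.4122*v^5 + 0.0362999999999998*v^4 - 19.9254*v^3 + 17.6653*v^2 + 6.4468*v + 20.6116)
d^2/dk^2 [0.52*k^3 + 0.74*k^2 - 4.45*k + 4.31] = 3.12*k + 1.48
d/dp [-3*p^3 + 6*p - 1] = 6 - 9*p^2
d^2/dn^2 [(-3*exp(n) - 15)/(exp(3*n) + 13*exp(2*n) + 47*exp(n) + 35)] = 12*(-exp(3*n) - 6*exp(2*n) - 9*exp(n) + 14)*exp(n)/(exp(6*n) + 24*exp(5*n) + 213*exp(4*n) + 848*exp(3*n) + 1491*exp(2*n) + 1176*exp(n) + 343)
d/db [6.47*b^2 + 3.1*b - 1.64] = 12.94*b + 3.1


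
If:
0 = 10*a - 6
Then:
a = 3/5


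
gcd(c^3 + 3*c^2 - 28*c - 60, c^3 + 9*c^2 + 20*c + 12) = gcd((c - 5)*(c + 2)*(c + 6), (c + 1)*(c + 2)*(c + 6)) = c^2 + 8*c + 12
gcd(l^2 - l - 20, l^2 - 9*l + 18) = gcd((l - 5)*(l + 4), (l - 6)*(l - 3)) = 1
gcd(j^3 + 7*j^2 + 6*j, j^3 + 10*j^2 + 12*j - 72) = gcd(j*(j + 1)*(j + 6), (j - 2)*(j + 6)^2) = j + 6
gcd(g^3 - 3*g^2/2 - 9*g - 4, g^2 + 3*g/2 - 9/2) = 1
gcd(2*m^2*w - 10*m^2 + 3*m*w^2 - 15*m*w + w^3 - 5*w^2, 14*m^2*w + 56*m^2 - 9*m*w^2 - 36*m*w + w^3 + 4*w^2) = 1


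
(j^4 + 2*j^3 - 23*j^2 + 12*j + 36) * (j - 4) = j^5 - 2*j^4 - 31*j^3 + 104*j^2 - 12*j - 144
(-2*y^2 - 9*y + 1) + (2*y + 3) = -2*y^2 - 7*y + 4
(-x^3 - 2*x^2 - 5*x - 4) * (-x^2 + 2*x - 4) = x^5 + 5*x^3 + 2*x^2 + 12*x + 16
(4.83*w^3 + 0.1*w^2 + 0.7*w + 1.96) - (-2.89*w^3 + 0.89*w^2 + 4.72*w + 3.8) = 7.72*w^3 - 0.79*w^2 - 4.02*w - 1.84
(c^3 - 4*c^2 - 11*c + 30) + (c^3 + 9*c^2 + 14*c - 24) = 2*c^3 + 5*c^2 + 3*c + 6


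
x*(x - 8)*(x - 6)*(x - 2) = x^4 - 16*x^3 + 76*x^2 - 96*x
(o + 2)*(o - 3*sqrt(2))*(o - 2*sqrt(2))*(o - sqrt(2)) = o^4 - 6*sqrt(2)*o^3 + 2*o^3 - 12*sqrt(2)*o^2 + 22*o^2 - 12*sqrt(2)*o + 44*o - 24*sqrt(2)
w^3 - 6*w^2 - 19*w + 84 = (w - 7)*(w - 3)*(w + 4)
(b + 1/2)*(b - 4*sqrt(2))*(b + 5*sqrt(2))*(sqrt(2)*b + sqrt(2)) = sqrt(2)*b^4 + 2*b^3 + 3*sqrt(2)*b^3/2 - 79*sqrt(2)*b^2/2 + 3*b^2 - 60*sqrt(2)*b + b - 20*sqrt(2)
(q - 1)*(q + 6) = q^2 + 5*q - 6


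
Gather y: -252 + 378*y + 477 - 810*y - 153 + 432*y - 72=0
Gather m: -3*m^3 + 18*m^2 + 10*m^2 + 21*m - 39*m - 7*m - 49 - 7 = -3*m^3 + 28*m^2 - 25*m - 56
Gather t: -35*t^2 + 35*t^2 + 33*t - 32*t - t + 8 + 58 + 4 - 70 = 0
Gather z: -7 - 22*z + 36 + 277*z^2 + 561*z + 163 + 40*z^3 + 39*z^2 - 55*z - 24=40*z^3 + 316*z^2 + 484*z + 168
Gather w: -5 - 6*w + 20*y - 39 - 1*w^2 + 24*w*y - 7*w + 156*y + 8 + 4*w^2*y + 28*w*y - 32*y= w^2*(4*y - 1) + w*(52*y - 13) + 144*y - 36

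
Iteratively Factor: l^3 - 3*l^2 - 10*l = (l - 5)*(l^2 + 2*l) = l*(l - 5)*(l + 2)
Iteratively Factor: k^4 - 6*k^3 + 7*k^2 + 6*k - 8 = (k - 4)*(k^3 - 2*k^2 - k + 2) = (k - 4)*(k - 2)*(k^2 - 1) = (k - 4)*(k - 2)*(k + 1)*(k - 1)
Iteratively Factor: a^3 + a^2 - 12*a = (a + 4)*(a^2 - 3*a) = a*(a + 4)*(a - 3)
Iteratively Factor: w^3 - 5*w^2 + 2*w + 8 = (w + 1)*(w^2 - 6*w + 8) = (w - 4)*(w + 1)*(w - 2)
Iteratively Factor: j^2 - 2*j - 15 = (j + 3)*(j - 5)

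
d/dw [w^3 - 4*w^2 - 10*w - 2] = 3*w^2 - 8*w - 10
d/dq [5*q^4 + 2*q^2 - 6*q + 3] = 20*q^3 + 4*q - 6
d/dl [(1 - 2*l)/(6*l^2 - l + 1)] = (-12*l^2 + 2*l + (2*l - 1)*(12*l - 1) - 2)/(6*l^2 - l + 1)^2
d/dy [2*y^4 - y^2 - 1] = 8*y^3 - 2*y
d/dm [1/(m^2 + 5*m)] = (-2*m - 5)/(m^2*(m + 5)^2)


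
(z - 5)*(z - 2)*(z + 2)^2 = z^4 - 3*z^3 - 14*z^2 + 12*z + 40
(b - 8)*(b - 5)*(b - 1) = b^3 - 14*b^2 + 53*b - 40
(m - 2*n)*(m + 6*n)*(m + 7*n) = m^3 + 11*m^2*n + 16*m*n^2 - 84*n^3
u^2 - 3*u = u*(u - 3)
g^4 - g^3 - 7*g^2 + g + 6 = (g - 3)*(g - 1)*(g + 1)*(g + 2)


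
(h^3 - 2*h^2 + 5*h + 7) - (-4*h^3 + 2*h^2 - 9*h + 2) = 5*h^3 - 4*h^2 + 14*h + 5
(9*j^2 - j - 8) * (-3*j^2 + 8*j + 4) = -27*j^4 + 75*j^3 + 52*j^2 - 68*j - 32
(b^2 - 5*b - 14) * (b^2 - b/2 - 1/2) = b^4 - 11*b^3/2 - 12*b^2 + 19*b/2 + 7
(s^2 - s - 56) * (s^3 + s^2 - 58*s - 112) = s^5 - 115*s^3 - 110*s^2 + 3360*s + 6272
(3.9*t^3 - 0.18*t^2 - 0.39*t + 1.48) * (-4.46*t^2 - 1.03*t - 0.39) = -17.394*t^5 - 3.2142*t^4 + 0.4038*t^3 - 6.1289*t^2 - 1.3723*t - 0.5772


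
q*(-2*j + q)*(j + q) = -2*j^2*q - j*q^2 + q^3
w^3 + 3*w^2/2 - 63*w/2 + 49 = (w - 7/2)*(w - 2)*(w + 7)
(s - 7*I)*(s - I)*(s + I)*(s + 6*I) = s^4 - I*s^3 + 43*s^2 - I*s + 42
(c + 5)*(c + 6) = c^2 + 11*c + 30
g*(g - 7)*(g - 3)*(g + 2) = g^4 - 8*g^3 + g^2 + 42*g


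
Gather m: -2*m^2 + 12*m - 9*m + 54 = -2*m^2 + 3*m + 54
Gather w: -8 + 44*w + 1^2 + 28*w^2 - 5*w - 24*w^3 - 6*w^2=-24*w^3 + 22*w^2 + 39*w - 7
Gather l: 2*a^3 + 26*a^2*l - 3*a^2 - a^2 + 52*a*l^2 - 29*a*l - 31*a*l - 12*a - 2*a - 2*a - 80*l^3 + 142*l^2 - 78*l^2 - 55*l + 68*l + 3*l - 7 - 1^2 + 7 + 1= 2*a^3 - 4*a^2 - 16*a - 80*l^3 + l^2*(52*a + 64) + l*(26*a^2 - 60*a + 16)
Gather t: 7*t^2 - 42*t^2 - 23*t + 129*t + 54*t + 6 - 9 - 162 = -35*t^2 + 160*t - 165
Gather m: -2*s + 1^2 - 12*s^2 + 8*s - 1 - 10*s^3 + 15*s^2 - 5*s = -10*s^3 + 3*s^2 + s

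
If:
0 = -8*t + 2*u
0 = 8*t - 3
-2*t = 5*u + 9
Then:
No Solution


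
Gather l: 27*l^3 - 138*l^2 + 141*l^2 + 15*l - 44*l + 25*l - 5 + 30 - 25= 27*l^3 + 3*l^2 - 4*l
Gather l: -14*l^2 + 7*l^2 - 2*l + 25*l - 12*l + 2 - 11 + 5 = -7*l^2 + 11*l - 4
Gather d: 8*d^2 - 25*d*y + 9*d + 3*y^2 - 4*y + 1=8*d^2 + d*(9 - 25*y) + 3*y^2 - 4*y + 1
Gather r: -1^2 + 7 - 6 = 0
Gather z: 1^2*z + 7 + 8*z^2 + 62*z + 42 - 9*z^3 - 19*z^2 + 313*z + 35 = -9*z^3 - 11*z^2 + 376*z + 84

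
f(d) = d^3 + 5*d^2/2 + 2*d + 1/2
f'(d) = 3*d^2 + 5*d + 2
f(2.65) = 41.97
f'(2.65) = 36.32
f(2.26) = 29.33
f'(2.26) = 28.62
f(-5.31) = -89.35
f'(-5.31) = 60.04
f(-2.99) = -9.86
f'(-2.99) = 13.87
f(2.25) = 29.05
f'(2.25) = 28.44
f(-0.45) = 0.02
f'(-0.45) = 0.36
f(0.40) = 1.76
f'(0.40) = 4.48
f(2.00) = 22.50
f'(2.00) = 24.00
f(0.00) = 0.50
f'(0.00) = 2.00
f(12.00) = 2112.50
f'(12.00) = 494.00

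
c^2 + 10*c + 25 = (c + 5)^2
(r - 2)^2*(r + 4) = r^3 - 12*r + 16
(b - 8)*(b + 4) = b^2 - 4*b - 32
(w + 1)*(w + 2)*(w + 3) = w^3 + 6*w^2 + 11*w + 6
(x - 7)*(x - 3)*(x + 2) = x^3 - 8*x^2 + x + 42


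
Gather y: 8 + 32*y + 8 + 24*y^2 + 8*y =24*y^2 + 40*y + 16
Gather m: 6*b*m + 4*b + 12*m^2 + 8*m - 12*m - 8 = 4*b + 12*m^2 + m*(6*b - 4) - 8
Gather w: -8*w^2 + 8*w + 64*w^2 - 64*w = 56*w^2 - 56*w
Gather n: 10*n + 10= 10*n + 10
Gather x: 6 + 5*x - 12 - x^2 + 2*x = -x^2 + 7*x - 6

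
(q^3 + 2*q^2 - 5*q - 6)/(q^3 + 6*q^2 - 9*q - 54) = (q^2 - q - 2)/(q^2 + 3*q - 18)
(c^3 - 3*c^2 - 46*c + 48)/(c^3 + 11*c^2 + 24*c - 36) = (c - 8)/(c + 6)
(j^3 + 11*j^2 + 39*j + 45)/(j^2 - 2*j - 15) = (j^2 + 8*j + 15)/(j - 5)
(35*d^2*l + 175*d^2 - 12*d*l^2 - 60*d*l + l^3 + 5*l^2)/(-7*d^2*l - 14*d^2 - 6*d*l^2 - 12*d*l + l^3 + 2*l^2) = (-5*d*l - 25*d + l^2 + 5*l)/(d*l + 2*d + l^2 + 2*l)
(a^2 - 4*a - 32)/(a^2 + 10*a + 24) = (a - 8)/(a + 6)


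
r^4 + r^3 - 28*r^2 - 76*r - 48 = (r - 6)*(r + 1)*(r + 2)*(r + 4)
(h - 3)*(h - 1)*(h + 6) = h^3 + 2*h^2 - 21*h + 18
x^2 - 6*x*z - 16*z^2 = (x - 8*z)*(x + 2*z)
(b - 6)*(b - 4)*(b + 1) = b^3 - 9*b^2 + 14*b + 24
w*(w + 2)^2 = w^3 + 4*w^2 + 4*w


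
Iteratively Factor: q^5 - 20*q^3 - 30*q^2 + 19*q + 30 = (q + 1)*(q^4 - q^3 - 19*q^2 - 11*q + 30) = (q - 5)*(q + 1)*(q^3 + 4*q^2 + q - 6) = (q - 5)*(q - 1)*(q + 1)*(q^2 + 5*q + 6) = (q - 5)*(q - 1)*(q + 1)*(q + 2)*(q + 3)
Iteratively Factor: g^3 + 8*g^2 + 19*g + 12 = (g + 4)*(g^2 + 4*g + 3) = (g + 1)*(g + 4)*(g + 3)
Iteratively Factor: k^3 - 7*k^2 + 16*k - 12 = (k - 2)*(k^2 - 5*k + 6) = (k - 2)^2*(k - 3)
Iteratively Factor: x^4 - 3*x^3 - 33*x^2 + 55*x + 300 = (x - 5)*(x^3 + 2*x^2 - 23*x - 60) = (x - 5)*(x + 3)*(x^2 - x - 20) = (x - 5)^2*(x + 3)*(x + 4)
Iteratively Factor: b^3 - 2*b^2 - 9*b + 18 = (b - 2)*(b^2 - 9) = (b - 3)*(b - 2)*(b + 3)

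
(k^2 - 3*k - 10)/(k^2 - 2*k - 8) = (k - 5)/(k - 4)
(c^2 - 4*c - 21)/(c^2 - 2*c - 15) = (c - 7)/(c - 5)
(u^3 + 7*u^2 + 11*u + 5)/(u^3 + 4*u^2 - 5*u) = (u^2 + 2*u + 1)/(u*(u - 1))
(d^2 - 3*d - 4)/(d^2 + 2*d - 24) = (d + 1)/(d + 6)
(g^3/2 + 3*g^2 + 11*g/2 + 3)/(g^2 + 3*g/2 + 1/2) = (g^2 + 5*g + 6)/(2*g + 1)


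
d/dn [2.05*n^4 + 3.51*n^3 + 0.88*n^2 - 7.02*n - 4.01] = 8.2*n^3 + 10.53*n^2 + 1.76*n - 7.02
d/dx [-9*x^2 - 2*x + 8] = -18*x - 2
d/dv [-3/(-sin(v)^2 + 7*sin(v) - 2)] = 3*(7 - 2*sin(v))*cos(v)/(sin(v)^2 - 7*sin(v) + 2)^2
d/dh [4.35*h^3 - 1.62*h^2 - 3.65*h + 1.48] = 13.05*h^2 - 3.24*h - 3.65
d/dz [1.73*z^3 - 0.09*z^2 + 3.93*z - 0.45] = 5.19*z^2 - 0.18*z + 3.93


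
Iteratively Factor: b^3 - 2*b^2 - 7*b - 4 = (b - 4)*(b^2 + 2*b + 1) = (b - 4)*(b + 1)*(b + 1)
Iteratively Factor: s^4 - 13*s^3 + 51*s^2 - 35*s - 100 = (s - 4)*(s^3 - 9*s^2 + 15*s + 25) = (s - 5)*(s - 4)*(s^2 - 4*s - 5) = (s - 5)^2*(s - 4)*(s + 1)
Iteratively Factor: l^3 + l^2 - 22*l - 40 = (l - 5)*(l^2 + 6*l + 8) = (l - 5)*(l + 2)*(l + 4)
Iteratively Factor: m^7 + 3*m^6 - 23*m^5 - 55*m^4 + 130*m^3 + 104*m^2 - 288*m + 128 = (m - 1)*(m^6 + 4*m^5 - 19*m^4 - 74*m^3 + 56*m^2 + 160*m - 128) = (m - 4)*(m - 1)*(m^5 + 8*m^4 + 13*m^3 - 22*m^2 - 32*m + 32) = (m - 4)*(m - 1)^2*(m^4 + 9*m^3 + 22*m^2 - 32) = (m - 4)*(m - 1)^3*(m^3 + 10*m^2 + 32*m + 32) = (m - 4)*(m - 1)^3*(m + 2)*(m^2 + 8*m + 16) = (m - 4)*(m - 1)^3*(m + 2)*(m + 4)*(m + 4)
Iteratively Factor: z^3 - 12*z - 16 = (z + 2)*(z^2 - 2*z - 8) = (z + 2)^2*(z - 4)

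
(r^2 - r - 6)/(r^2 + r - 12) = (r + 2)/(r + 4)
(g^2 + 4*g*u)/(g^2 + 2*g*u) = (g + 4*u)/(g + 2*u)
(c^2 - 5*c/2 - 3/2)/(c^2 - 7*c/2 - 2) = (c - 3)/(c - 4)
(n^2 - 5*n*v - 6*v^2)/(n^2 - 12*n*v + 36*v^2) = (-n - v)/(-n + 6*v)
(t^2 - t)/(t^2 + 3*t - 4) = t/(t + 4)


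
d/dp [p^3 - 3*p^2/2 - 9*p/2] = 3*p^2 - 3*p - 9/2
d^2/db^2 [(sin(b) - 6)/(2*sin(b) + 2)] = 7*(sin(b) - 2)/(2*(sin(b) + 1)^2)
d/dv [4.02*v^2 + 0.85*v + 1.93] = 8.04*v + 0.85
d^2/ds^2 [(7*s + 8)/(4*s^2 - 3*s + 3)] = 2*((7*s + 8)*(8*s - 3)^2 - (84*s + 11)*(4*s^2 - 3*s + 3))/(4*s^2 - 3*s + 3)^3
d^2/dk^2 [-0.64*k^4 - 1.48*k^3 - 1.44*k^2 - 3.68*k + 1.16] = -7.68*k^2 - 8.88*k - 2.88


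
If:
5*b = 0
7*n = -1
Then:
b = 0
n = -1/7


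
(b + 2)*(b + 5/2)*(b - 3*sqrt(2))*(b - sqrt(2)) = b^4 - 4*sqrt(2)*b^3 + 9*b^3/2 - 18*sqrt(2)*b^2 + 11*b^2 - 20*sqrt(2)*b + 27*b + 30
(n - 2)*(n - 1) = n^2 - 3*n + 2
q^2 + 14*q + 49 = (q + 7)^2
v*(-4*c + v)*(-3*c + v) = 12*c^2*v - 7*c*v^2 + v^3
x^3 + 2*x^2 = x^2*(x + 2)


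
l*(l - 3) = l^2 - 3*l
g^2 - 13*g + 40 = (g - 8)*(g - 5)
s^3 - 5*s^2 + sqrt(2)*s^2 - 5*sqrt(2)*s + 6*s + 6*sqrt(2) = (s - 3)*(s - 2)*(s + sqrt(2))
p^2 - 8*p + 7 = (p - 7)*(p - 1)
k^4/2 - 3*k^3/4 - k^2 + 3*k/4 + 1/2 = (k/2 + 1/4)*(k - 2)*(k - 1)*(k + 1)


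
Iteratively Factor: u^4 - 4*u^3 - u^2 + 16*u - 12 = (u - 2)*(u^3 - 2*u^2 - 5*u + 6) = (u - 3)*(u - 2)*(u^2 + u - 2) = (u - 3)*(u - 2)*(u + 2)*(u - 1)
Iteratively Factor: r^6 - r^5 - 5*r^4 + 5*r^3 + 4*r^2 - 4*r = (r)*(r^5 - r^4 - 5*r^3 + 5*r^2 + 4*r - 4) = r*(r - 1)*(r^4 - 5*r^2 + 4) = r*(r - 1)*(r + 2)*(r^3 - 2*r^2 - r + 2) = r*(r - 1)^2*(r + 2)*(r^2 - r - 2) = r*(r - 1)^2*(r + 1)*(r + 2)*(r - 2)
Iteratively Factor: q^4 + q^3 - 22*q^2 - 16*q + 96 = (q - 4)*(q^3 + 5*q^2 - 2*q - 24) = (q - 4)*(q - 2)*(q^2 + 7*q + 12) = (q - 4)*(q - 2)*(q + 3)*(q + 4)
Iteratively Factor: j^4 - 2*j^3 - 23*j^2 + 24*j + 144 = (j - 4)*(j^3 + 2*j^2 - 15*j - 36) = (j - 4)*(j + 3)*(j^2 - j - 12) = (j - 4)*(j + 3)^2*(j - 4)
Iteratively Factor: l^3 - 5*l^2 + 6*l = (l - 3)*(l^2 - 2*l) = l*(l - 3)*(l - 2)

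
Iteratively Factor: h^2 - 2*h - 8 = (h - 4)*(h + 2)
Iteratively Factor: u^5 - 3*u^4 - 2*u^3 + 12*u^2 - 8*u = (u - 2)*(u^4 - u^3 - 4*u^2 + 4*u) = u*(u - 2)*(u^3 - u^2 - 4*u + 4) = u*(u - 2)*(u - 1)*(u^2 - 4) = u*(u - 2)^2*(u - 1)*(u + 2)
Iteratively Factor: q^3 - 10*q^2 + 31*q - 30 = (q - 2)*(q^2 - 8*q + 15) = (q - 3)*(q - 2)*(q - 5)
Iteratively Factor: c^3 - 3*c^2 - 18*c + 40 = (c - 5)*(c^2 + 2*c - 8) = (c - 5)*(c + 4)*(c - 2)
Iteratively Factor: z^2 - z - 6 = (z + 2)*(z - 3)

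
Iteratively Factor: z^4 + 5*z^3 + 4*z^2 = (z)*(z^3 + 5*z^2 + 4*z) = z*(z + 4)*(z^2 + z) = z^2*(z + 4)*(z + 1)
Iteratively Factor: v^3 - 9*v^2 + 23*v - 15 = (v - 1)*(v^2 - 8*v + 15) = (v - 5)*(v - 1)*(v - 3)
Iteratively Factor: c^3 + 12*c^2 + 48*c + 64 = (c + 4)*(c^2 + 8*c + 16) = (c + 4)^2*(c + 4)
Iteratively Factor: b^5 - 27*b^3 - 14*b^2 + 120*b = (b)*(b^4 - 27*b^2 - 14*b + 120) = b*(b + 4)*(b^3 - 4*b^2 - 11*b + 30) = b*(b + 3)*(b + 4)*(b^2 - 7*b + 10) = b*(b - 2)*(b + 3)*(b + 4)*(b - 5)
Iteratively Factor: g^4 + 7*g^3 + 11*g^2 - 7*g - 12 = (g + 4)*(g^3 + 3*g^2 - g - 3) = (g + 1)*(g + 4)*(g^2 + 2*g - 3) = (g + 1)*(g + 3)*(g + 4)*(g - 1)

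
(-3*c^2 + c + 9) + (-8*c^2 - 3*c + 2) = -11*c^2 - 2*c + 11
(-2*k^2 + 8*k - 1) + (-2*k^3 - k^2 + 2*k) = -2*k^3 - 3*k^2 + 10*k - 1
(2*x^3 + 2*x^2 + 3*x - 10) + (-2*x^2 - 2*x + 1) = 2*x^3 + x - 9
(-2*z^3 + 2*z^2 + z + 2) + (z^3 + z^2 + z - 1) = -z^3 + 3*z^2 + 2*z + 1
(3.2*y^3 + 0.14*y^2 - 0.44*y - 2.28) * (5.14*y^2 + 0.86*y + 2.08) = 16.448*y^5 + 3.4716*y^4 + 4.5148*y^3 - 11.8064*y^2 - 2.876*y - 4.7424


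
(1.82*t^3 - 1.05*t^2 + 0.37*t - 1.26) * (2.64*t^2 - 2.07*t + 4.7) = 4.8048*t^5 - 6.5394*t^4 + 11.7043*t^3 - 9.0273*t^2 + 4.3472*t - 5.922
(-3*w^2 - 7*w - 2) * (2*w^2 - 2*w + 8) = -6*w^4 - 8*w^3 - 14*w^2 - 52*w - 16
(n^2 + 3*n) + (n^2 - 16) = 2*n^2 + 3*n - 16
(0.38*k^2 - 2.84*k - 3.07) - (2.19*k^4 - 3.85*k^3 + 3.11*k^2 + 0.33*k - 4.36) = -2.19*k^4 + 3.85*k^3 - 2.73*k^2 - 3.17*k + 1.29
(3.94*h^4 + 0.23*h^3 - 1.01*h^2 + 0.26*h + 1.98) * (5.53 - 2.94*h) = -11.5836*h^5 + 21.112*h^4 + 4.2413*h^3 - 6.3497*h^2 - 4.3834*h + 10.9494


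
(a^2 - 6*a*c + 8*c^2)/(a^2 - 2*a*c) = (a - 4*c)/a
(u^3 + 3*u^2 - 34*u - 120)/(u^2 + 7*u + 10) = (u^2 - 2*u - 24)/(u + 2)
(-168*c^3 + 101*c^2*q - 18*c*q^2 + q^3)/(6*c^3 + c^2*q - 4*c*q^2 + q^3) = (56*c^2 - 15*c*q + q^2)/(-2*c^2 - c*q + q^2)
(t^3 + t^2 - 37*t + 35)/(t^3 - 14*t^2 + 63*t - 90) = (t^2 + 6*t - 7)/(t^2 - 9*t + 18)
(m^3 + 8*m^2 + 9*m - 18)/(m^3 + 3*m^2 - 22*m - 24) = (m^2 + 2*m - 3)/(m^2 - 3*m - 4)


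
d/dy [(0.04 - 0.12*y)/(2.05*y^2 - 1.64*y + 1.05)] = (0.246*y^2 - 0.164*y - 0.0604)/(4.2025*y^4 - 6.724*y^3 + 6.9946*y^2 - 3.444*y + 1.1025)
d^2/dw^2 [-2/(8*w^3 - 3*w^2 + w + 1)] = 4*(3*(8*w - 1)*(8*w^3 - 3*w^2 + w + 1) - (24*w^2 - 6*w + 1)^2)/(8*w^3 - 3*w^2 + w + 1)^3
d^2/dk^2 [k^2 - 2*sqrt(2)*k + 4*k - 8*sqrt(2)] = 2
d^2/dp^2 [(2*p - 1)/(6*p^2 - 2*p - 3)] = 4*((5 - 18*p)*(-6*p^2 + 2*p + 3) - 2*(2*p - 1)*(6*p - 1)^2)/(-6*p^2 + 2*p + 3)^3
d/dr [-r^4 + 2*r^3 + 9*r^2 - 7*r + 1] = -4*r^3 + 6*r^2 + 18*r - 7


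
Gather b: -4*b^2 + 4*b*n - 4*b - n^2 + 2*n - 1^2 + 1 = -4*b^2 + b*(4*n - 4) - n^2 + 2*n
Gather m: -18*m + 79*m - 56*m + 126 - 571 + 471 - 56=5*m - 30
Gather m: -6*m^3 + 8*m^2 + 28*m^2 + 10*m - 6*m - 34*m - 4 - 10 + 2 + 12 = -6*m^3 + 36*m^2 - 30*m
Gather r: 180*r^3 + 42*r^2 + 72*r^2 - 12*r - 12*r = 180*r^3 + 114*r^2 - 24*r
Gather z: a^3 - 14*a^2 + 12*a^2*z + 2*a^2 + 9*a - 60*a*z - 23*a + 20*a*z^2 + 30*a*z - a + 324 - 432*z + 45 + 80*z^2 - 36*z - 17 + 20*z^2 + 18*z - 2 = a^3 - 12*a^2 - 15*a + z^2*(20*a + 100) + z*(12*a^2 - 30*a - 450) + 350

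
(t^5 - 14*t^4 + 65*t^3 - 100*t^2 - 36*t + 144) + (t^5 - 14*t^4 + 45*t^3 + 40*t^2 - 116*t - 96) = 2*t^5 - 28*t^4 + 110*t^3 - 60*t^2 - 152*t + 48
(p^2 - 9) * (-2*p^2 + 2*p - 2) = -2*p^4 + 2*p^3 + 16*p^2 - 18*p + 18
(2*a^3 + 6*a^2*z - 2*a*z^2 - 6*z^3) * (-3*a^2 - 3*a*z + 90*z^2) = -6*a^5 - 24*a^4*z + 168*a^3*z^2 + 564*a^2*z^3 - 162*a*z^4 - 540*z^5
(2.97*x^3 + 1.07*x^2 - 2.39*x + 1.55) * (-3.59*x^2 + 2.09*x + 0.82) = -10.6623*x^5 + 2.366*x^4 + 13.2518*x^3 - 9.6822*x^2 + 1.2797*x + 1.271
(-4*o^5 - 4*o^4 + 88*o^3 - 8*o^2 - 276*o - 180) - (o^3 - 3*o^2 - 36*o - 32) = -4*o^5 - 4*o^4 + 87*o^3 - 5*o^2 - 240*o - 148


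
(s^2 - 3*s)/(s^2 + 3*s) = (s - 3)/(s + 3)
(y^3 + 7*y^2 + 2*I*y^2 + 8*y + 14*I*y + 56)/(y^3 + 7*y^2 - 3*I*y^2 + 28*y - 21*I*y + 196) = (y - 2*I)/(y - 7*I)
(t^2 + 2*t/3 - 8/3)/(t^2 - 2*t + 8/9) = 3*(t + 2)/(3*t - 2)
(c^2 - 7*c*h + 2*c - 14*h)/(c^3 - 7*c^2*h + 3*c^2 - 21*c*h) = (c + 2)/(c*(c + 3))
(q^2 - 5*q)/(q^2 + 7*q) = (q - 5)/(q + 7)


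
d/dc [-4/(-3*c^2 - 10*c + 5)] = 8*(-3*c - 5)/(3*c^2 + 10*c - 5)^2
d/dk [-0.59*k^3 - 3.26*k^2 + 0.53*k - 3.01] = -1.77*k^2 - 6.52*k + 0.53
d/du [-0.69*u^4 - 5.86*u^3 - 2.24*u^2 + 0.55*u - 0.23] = -2.76*u^3 - 17.58*u^2 - 4.48*u + 0.55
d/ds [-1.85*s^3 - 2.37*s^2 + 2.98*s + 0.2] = -5.55*s^2 - 4.74*s + 2.98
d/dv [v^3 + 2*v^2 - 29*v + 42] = 3*v^2 + 4*v - 29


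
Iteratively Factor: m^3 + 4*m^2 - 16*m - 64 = (m - 4)*(m^2 + 8*m + 16) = (m - 4)*(m + 4)*(m + 4)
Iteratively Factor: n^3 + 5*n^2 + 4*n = (n)*(n^2 + 5*n + 4) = n*(n + 4)*(n + 1)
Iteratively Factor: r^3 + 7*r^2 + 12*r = (r)*(r^2 + 7*r + 12) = r*(r + 4)*(r + 3)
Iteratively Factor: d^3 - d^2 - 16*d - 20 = (d - 5)*(d^2 + 4*d + 4) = (d - 5)*(d + 2)*(d + 2)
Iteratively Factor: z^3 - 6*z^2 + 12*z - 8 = (z - 2)*(z^2 - 4*z + 4) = (z - 2)^2*(z - 2)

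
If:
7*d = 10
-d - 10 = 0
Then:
No Solution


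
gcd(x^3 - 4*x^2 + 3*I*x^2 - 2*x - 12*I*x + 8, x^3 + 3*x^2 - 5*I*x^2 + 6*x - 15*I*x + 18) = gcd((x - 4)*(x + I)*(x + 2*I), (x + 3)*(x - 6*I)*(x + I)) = x + I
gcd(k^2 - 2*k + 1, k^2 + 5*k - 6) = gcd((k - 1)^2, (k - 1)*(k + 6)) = k - 1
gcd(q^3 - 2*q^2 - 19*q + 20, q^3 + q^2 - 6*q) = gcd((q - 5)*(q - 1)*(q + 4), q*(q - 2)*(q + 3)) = 1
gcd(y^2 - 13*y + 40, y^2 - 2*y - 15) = y - 5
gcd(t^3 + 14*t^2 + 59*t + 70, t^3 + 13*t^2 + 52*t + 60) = t^2 + 7*t + 10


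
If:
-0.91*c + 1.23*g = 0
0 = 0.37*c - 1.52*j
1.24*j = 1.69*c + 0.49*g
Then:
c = 0.00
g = 0.00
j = 0.00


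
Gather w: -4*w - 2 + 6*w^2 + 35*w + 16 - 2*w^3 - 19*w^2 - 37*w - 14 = -2*w^3 - 13*w^2 - 6*w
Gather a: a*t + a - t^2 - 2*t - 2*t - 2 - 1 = a*(t + 1) - t^2 - 4*t - 3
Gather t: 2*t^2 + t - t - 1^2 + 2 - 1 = 2*t^2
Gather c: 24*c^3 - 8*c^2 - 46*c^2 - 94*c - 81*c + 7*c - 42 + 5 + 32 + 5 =24*c^3 - 54*c^2 - 168*c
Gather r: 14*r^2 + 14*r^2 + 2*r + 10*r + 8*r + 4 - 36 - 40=28*r^2 + 20*r - 72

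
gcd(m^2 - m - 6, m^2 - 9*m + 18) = m - 3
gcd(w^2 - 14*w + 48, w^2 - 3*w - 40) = w - 8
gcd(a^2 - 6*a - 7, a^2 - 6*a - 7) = a^2 - 6*a - 7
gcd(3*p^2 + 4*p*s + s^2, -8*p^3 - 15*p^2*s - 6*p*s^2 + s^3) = p + s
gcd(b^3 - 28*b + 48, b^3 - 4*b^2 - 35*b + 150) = b + 6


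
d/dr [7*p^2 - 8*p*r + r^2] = -8*p + 2*r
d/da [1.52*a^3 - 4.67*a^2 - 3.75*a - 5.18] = 4.56*a^2 - 9.34*a - 3.75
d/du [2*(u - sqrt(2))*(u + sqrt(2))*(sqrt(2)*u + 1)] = 6*sqrt(2)*u^2 + 4*u - 4*sqrt(2)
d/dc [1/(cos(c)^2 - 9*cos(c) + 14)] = (2*cos(c) - 9)*sin(c)/(cos(c)^2 - 9*cos(c) + 14)^2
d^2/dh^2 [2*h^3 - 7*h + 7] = 12*h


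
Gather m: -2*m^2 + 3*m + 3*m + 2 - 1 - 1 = -2*m^2 + 6*m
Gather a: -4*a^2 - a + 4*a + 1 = -4*a^2 + 3*a + 1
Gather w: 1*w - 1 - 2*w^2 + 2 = -2*w^2 + w + 1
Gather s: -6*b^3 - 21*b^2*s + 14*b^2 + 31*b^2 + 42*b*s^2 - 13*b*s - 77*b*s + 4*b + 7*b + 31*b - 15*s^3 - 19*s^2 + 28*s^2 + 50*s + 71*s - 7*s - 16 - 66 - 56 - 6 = -6*b^3 + 45*b^2 + 42*b - 15*s^3 + s^2*(42*b + 9) + s*(-21*b^2 - 90*b + 114) - 144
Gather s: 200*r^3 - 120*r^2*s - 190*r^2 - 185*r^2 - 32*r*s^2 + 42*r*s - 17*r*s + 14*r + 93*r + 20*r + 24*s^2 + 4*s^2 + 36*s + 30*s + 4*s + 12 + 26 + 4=200*r^3 - 375*r^2 + 127*r + s^2*(28 - 32*r) + s*(-120*r^2 + 25*r + 70) + 42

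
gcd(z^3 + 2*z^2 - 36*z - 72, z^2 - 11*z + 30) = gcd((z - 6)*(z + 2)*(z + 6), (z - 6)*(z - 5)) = z - 6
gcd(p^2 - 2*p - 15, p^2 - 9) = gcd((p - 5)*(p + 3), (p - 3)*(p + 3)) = p + 3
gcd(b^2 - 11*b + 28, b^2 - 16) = b - 4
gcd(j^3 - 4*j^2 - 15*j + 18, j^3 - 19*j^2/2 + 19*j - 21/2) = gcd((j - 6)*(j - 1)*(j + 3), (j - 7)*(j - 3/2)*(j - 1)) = j - 1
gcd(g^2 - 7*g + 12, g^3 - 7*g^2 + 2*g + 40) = g - 4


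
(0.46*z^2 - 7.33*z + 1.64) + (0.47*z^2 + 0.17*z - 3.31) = 0.93*z^2 - 7.16*z - 1.67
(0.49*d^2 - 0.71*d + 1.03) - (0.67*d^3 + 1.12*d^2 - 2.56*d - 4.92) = -0.67*d^3 - 0.63*d^2 + 1.85*d + 5.95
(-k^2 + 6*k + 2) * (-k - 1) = k^3 - 5*k^2 - 8*k - 2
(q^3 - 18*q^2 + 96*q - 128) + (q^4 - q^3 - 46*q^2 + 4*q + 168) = q^4 - 64*q^2 + 100*q + 40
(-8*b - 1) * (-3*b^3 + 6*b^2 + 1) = 24*b^4 - 45*b^3 - 6*b^2 - 8*b - 1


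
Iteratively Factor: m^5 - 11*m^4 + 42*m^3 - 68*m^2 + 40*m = (m - 5)*(m^4 - 6*m^3 + 12*m^2 - 8*m) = m*(m - 5)*(m^3 - 6*m^2 + 12*m - 8) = m*(m - 5)*(m - 2)*(m^2 - 4*m + 4) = m*(m - 5)*(m - 2)^2*(m - 2)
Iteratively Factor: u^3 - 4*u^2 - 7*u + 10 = (u - 5)*(u^2 + u - 2) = (u - 5)*(u - 1)*(u + 2)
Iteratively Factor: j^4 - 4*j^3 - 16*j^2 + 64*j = (j - 4)*(j^3 - 16*j) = (j - 4)^2*(j^2 + 4*j) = (j - 4)^2*(j + 4)*(j)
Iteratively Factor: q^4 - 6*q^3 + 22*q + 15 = (q - 3)*(q^3 - 3*q^2 - 9*q - 5) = (q - 3)*(q + 1)*(q^2 - 4*q - 5) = (q - 5)*(q - 3)*(q + 1)*(q + 1)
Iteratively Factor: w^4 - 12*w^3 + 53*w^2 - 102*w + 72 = (w - 2)*(w^3 - 10*w^2 + 33*w - 36) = (w - 4)*(w - 2)*(w^2 - 6*w + 9) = (w - 4)*(w - 3)*(w - 2)*(w - 3)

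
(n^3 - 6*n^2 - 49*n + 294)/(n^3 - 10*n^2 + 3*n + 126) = (n + 7)/(n + 3)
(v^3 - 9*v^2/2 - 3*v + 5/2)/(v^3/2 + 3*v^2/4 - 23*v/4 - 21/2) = 2*(2*v^3 - 9*v^2 - 6*v + 5)/(2*v^3 + 3*v^2 - 23*v - 42)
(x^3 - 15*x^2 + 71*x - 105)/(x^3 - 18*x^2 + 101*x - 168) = (x - 5)/(x - 8)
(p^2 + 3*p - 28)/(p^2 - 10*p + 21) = (p^2 + 3*p - 28)/(p^2 - 10*p + 21)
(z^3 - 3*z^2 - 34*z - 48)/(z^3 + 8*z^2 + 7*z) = (z^3 - 3*z^2 - 34*z - 48)/(z*(z^2 + 8*z + 7))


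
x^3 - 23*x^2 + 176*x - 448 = (x - 8)^2*(x - 7)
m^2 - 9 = (m - 3)*(m + 3)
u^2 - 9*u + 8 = (u - 8)*(u - 1)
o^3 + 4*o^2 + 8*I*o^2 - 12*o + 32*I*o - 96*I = (o - 2)*(o + 6)*(o + 8*I)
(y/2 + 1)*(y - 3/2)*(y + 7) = y^3/2 + 15*y^2/4 + y/4 - 21/2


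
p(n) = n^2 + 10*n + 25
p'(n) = 2*n + 10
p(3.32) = 69.22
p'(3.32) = 16.64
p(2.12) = 50.69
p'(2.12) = 14.24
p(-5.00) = 0.00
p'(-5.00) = 0.00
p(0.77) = 33.29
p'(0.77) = 11.54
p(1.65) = 44.22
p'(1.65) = 13.30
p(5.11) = 102.21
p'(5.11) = 20.22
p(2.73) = 59.75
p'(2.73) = 15.46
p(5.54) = 111.09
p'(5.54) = 21.08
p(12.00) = 289.00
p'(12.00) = 34.00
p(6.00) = 121.00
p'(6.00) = 22.00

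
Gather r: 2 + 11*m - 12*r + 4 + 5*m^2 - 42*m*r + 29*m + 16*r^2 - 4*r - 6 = 5*m^2 + 40*m + 16*r^2 + r*(-42*m - 16)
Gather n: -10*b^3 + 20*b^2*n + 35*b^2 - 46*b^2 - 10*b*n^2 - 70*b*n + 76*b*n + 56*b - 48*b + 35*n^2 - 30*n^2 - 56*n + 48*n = -10*b^3 - 11*b^2 + 8*b + n^2*(5 - 10*b) + n*(20*b^2 + 6*b - 8)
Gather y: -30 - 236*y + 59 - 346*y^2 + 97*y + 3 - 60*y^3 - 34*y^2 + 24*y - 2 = -60*y^3 - 380*y^2 - 115*y + 30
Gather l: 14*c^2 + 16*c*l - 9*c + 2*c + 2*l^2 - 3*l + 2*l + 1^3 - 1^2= 14*c^2 - 7*c + 2*l^2 + l*(16*c - 1)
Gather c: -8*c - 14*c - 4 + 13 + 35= 44 - 22*c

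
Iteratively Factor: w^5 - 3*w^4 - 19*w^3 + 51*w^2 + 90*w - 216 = (w - 4)*(w^4 + w^3 - 15*w^2 - 9*w + 54) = (w - 4)*(w + 3)*(w^3 - 2*w^2 - 9*w + 18) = (w - 4)*(w - 2)*(w + 3)*(w^2 - 9) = (w - 4)*(w - 2)*(w + 3)^2*(w - 3)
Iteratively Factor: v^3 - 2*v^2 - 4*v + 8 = (v + 2)*(v^2 - 4*v + 4) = (v - 2)*(v + 2)*(v - 2)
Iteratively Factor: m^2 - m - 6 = (m + 2)*(m - 3)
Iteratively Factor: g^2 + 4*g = (g + 4)*(g)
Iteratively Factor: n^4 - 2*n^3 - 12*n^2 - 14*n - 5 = (n + 1)*(n^3 - 3*n^2 - 9*n - 5) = (n + 1)^2*(n^2 - 4*n - 5) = (n - 5)*(n + 1)^2*(n + 1)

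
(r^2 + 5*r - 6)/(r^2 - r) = (r + 6)/r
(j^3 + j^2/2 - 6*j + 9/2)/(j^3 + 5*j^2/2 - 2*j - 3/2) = (2*j - 3)/(2*j + 1)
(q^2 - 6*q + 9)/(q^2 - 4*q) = (q^2 - 6*q + 9)/(q*(q - 4))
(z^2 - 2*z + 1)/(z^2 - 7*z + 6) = (z - 1)/(z - 6)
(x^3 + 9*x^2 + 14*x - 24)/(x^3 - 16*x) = (x^2 + 5*x - 6)/(x*(x - 4))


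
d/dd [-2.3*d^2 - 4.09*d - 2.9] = -4.6*d - 4.09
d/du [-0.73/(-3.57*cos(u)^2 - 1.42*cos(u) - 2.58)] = (5.2122*cos(u) + 1.0366)*sin(u)/(3.57*cos(u)^2 + 1.42*cos(u) + 2.58)^2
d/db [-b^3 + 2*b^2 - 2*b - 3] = -3*b^2 + 4*b - 2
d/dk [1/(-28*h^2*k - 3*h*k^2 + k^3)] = (28*h^2 + 6*h*k - 3*k^2)/(k^2*(28*h^2 + 3*h*k - k^2)^2)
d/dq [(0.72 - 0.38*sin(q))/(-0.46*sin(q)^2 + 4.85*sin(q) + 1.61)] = (-0.1748*sin(q)^2 + 0.6624*sin(q) - 4.1038)*cos(q)/(0.2116*sin(q)^4 - 4.462*sin(q)^3 + 22.0413*sin(q)^2 + 15.617*sin(q) + 2.5921)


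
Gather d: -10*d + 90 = 90 - 10*d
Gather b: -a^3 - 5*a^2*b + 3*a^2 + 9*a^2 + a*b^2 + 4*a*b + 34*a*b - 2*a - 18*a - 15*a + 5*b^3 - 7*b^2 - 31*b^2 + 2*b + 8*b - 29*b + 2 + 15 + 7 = -a^3 + 12*a^2 - 35*a + 5*b^3 + b^2*(a - 38) + b*(-5*a^2 + 38*a - 19) + 24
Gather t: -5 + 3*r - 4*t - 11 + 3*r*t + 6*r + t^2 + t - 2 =9*r + t^2 + t*(3*r - 3) - 18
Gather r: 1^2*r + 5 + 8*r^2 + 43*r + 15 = 8*r^2 + 44*r + 20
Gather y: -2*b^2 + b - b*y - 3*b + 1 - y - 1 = -2*b^2 - 2*b + y*(-b - 1)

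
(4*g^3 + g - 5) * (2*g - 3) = 8*g^4 - 12*g^3 + 2*g^2 - 13*g + 15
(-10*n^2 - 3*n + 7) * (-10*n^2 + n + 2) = 100*n^4 + 20*n^3 - 93*n^2 + n + 14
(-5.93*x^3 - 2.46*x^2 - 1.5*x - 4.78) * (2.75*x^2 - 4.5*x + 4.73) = -16.3075*x^5 + 19.92*x^4 - 21.1039*x^3 - 18.0308*x^2 + 14.415*x - 22.6094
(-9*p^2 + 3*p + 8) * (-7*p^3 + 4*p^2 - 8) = 63*p^5 - 57*p^4 - 44*p^3 + 104*p^2 - 24*p - 64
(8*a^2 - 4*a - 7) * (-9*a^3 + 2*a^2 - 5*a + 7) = -72*a^5 + 52*a^4 + 15*a^3 + 62*a^2 + 7*a - 49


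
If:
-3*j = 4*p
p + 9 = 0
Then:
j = 12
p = -9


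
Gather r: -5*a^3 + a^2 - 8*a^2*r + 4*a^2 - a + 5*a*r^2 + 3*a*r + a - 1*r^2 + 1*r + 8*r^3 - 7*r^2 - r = -5*a^3 + 5*a^2 + 8*r^3 + r^2*(5*a - 8) + r*(-8*a^2 + 3*a)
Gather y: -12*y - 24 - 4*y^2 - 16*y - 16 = -4*y^2 - 28*y - 40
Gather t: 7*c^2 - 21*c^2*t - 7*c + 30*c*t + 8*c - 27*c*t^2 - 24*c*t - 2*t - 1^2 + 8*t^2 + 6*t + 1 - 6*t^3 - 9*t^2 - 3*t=7*c^2 + c - 6*t^3 + t^2*(-27*c - 1) + t*(-21*c^2 + 6*c + 1)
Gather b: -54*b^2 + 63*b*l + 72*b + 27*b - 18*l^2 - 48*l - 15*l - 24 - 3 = -54*b^2 + b*(63*l + 99) - 18*l^2 - 63*l - 27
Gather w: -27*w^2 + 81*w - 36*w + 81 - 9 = -27*w^2 + 45*w + 72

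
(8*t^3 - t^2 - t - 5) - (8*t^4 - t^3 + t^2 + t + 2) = -8*t^4 + 9*t^3 - 2*t^2 - 2*t - 7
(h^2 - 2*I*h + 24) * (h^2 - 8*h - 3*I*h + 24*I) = h^4 - 8*h^3 - 5*I*h^3 + 18*h^2 + 40*I*h^2 - 144*h - 72*I*h + 576*I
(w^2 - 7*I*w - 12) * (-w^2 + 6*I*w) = -w^4 + 13*I*w^3 + 54*w^2 - 72*I*w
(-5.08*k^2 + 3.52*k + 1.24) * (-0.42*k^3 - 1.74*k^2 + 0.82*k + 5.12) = 2.1336*k^5 + 7.3608*k^4 - 10.8112*k^3 - 25.2808*k^2 + 19.0392*k + 6.3488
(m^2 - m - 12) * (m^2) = m^4 - m^3 - 12*m^2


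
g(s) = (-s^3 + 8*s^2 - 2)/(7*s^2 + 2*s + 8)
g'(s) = (-14*s - 2)*(-s^3 + 8*s^2 - 2)/(7*s^2 + 2*s + 8)^2 + (-3*s^2 + 16*s)/(7*s^2 + 2*s + 8)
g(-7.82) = 2.30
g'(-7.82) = -0.15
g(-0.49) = 0.00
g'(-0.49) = -0.98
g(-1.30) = 0.80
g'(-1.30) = -0.75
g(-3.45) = 1.59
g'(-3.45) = -0.20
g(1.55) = 0.48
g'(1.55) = 0.22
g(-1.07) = 0.60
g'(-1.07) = -0.92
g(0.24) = -0.17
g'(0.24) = 0.52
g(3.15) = 0.55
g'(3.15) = -0.06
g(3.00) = 0.56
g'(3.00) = -0.05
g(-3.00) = 1.49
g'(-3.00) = -0.24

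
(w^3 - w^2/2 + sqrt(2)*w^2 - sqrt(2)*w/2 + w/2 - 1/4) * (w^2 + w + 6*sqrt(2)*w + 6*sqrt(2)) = w^5 + w^4/2 + 7*sqrt(2)*w^4 + 7*sqrt(2)*w^3/2 + 12*w^3 - sqrt(2)*w^2/2 + 25*w^2/4 - 25*w/4 + 3*sqrt(2)*w/2 - 3*sqrt(2)/2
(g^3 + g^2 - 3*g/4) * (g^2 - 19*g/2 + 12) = g^5 - 17*g^4/2 + 7*g^3/4 + 153*g^2/8 - 9*g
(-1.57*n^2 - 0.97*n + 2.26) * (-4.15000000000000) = 6.5155*n^2 + 4.0255*n - 9.379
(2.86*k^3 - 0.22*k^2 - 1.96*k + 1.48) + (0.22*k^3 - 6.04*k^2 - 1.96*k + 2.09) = 3.08*k^3 - 6.26*k^2 - 3.92*k + 3.57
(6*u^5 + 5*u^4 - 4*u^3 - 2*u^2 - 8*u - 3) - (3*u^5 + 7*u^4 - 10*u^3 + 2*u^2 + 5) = 3*u^5 - 2*u^4 + 6*u^3 - 4*u^2 - 8*u - 8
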